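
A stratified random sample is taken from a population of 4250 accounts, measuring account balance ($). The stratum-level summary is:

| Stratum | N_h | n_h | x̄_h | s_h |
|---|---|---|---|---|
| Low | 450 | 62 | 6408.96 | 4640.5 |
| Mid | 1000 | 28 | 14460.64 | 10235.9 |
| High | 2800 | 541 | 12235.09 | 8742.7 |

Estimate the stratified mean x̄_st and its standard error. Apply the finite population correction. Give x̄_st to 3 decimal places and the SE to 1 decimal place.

x̄_st = Σ W_h x̄_h = (450·6408.96 + 1000·14460.64 + 2800·12235.09)/4250 = 12141.86447
V̂(x̄_st) = Σ W_h² (1 − n_h/N_h) s_h²/n_h, with W_h = N_h/N and N = 4250:
  stratum Low: (450/4250)²·(1 − 62/450)·4640.5²/62 = 3357.41
  stratum Mid: (1000/4250)²·(1 − 28/1000)·10235.9²/28 = 201364
  stratum High: (2800/4250)²·(1 − 541/2800)·8742.7²/541 = 49475.5
V̂(x̄_st) = 254197
SE(x̄_st) = √254197 = 504.18

x̄_st ≈ 12141.864, SE ≈ 504.2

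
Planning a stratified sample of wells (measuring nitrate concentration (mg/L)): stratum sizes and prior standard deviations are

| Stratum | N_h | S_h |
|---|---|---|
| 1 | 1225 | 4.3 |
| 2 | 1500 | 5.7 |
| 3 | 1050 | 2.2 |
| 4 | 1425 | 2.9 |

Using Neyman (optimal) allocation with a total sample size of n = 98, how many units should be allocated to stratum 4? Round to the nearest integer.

20

Neyman allocation: n_h = n · N_h S_h / Σ N_i S_i, with n = 98.
  stratum 1: N_h·S_h = 1225·4.3 = 5267.50
  stratum 2: N_h·S_h = 1500·5.7 = 8550.00
  stratum 3: N_h·S_h = 1050·2.2 = 2310.00
  stratum 4: N_h·S_h = 1425·2.9 = 4132.50
Σ N_h S_h = 20260.00
n for stratum 4 = 98·4132.50/20260.00 = 19.989 → 20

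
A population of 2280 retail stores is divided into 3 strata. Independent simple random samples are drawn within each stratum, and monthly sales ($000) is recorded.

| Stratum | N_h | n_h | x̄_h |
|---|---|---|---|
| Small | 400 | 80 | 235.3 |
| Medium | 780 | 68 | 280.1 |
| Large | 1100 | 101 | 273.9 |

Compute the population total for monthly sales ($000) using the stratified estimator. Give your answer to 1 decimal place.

τ̂_st ≈ 613888.0

τ̂_st = Σ N_h x̄_h = 400·235.3 + 780·280.1 + 1100·273.9 = 613888.0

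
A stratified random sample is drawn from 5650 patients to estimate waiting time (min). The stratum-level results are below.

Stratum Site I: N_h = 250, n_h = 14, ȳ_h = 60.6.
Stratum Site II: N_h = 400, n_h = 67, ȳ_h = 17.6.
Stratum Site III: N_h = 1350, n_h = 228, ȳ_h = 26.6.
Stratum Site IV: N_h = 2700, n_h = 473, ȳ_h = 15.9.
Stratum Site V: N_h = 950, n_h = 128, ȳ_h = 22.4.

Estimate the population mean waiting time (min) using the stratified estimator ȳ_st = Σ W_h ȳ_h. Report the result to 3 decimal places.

N = Σ N_h = 5650. Stratum weights W_h = N_h/N.
ȳ_st = (250·60.6 + 400·17.6 + 1350·26.6 + 2700·15.9 + 950·22.4) / 5650 = 21.64779

ȳ_st ≈ 21.648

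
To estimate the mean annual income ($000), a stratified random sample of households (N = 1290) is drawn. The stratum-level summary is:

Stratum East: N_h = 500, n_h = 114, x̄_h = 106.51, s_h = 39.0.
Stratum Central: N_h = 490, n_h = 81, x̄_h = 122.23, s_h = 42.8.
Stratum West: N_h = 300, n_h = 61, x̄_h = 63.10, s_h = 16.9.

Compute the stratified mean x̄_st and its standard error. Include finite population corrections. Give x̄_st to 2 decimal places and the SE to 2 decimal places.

x̄_st = Σ W_h x̄_h = (500·106.51 + 490·122.23 + 300·63.10)/1290 = 102.38581
V̂(x̄_st) = Σ W_h² (1 − n_h/N_h) s_h²/n_h, with W_h = N_h/N and N = 1290:
  stratum East: (500/1290)²·(1 − 114/500)·39.0²/114 = 1.5474
  stratum Central: (490/1290)²·(1 − 81/490)·42.8²/81 = 2.72359
  stratum West: (300/1290)²·(1 − 61/300)·16.9²/61 = 0.201736
V̂(x̄_st) = 4.47273
SE(x̄_st) = √4.47273 = 2.11488

x̄_st ≈ 102.39, SE ≈ 2.11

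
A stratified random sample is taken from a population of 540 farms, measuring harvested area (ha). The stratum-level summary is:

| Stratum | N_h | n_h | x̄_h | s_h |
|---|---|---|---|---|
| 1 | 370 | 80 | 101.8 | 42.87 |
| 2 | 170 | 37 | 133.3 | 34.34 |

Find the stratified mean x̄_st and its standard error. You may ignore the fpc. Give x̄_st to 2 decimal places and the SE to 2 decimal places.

x̄_st = Σ W_h x̄_h = (370·101.8 + 170·133.3)/540 = 111.71667
V̂(x̄_st) = Σ W_h² s_h²/n_h, with W_h = N_h/N and N = 540:
  stratum 1: (370/540)²·42.87²/80 = 10.7853
  stratum 2: (170/540)²·34.34²/37 = 3.15871
V̂(x̄_st) = 13.944
SE(x̄_st) = √13.944 = 3.73417

x̄_st ≈ 111.72, SE ≈ 3.73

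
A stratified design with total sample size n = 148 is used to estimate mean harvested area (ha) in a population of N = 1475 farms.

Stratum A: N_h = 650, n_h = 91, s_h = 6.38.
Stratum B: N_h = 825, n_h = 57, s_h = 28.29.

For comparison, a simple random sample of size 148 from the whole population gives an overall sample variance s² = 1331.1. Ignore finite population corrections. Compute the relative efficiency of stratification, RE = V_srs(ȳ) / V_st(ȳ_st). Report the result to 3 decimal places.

RE ≈ 2.008

V̂(ȳ_st) = Σ W_h² s_h²/n_h, with W_h = N_h/N and N = 1475:
  stratum A: (650/1475)²·6.38²/91 = 0.0868646
  stratum B: (825/1475)²·28.29²/57 = 4.39253
V_st = 4.4794
V_srs = s²/n = 1331.1/148 = 8.99392
Relative efficiency = V_srs / V_st = 8.99392/4.4794 = 2.0078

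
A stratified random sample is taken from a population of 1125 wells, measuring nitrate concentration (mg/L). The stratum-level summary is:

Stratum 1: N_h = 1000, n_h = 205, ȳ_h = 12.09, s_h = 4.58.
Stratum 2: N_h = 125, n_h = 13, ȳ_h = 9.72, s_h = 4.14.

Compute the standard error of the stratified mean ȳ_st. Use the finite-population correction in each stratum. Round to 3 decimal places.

V̂(ȳ_st) = Σ W_h² (1 − n_h/N_h) s_h²/n_h, with W_h = N_h/N and N = 1125:
  stratum 1: (1000/1125)²·(1 − 205/1000)·4.58²/205 = 0.0642746
  stratum 2: (125/1125)²·(1 − 13/125)·4.14²/13 = 0.0145841
V̂(ȳ_st) = 0.0788587
SE(ȳ_st) = √0.0788587 = 0.280818

SE(ȳ_st) ≈ 0.281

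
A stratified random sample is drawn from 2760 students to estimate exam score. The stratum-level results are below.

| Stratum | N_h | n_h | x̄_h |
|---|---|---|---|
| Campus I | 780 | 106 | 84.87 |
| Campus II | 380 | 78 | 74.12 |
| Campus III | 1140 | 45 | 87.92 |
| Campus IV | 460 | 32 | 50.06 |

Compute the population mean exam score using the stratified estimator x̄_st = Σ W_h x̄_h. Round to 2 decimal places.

N = Σ N_h = 2760. Stratum weights W_h = N_h/N.
x̄_st = (780·84.87 + 380·74.12 + 1140·87.92 + 460·50.06) / 2760 = 78.8480

x̄_st ≈ 78.85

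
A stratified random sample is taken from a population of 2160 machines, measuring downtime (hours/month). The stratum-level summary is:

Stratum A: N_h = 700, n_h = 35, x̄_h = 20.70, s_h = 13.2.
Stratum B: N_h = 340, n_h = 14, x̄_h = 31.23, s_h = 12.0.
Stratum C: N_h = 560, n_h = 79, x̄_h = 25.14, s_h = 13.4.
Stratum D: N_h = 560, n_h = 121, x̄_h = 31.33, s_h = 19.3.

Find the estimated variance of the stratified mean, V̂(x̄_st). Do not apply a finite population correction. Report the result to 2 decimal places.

V̂(x̄_st) ≈ 1.14

V̂(x̄_st) = Σ W_h² s_h²/n_h, with W_h = N_h/N and N = 2160:
  stratum A: (700/2160)²·13.2²/35 = 0.52284
  stratum B: (340/2160)²·12.0²/14 = 0.25485
  stratum C: (560/2160)²·13.4²/79 = 0.152775
  stratum D: (560/2160)²·19.3²/121 = 0.206918
V̂(x̄_st) = 1.13738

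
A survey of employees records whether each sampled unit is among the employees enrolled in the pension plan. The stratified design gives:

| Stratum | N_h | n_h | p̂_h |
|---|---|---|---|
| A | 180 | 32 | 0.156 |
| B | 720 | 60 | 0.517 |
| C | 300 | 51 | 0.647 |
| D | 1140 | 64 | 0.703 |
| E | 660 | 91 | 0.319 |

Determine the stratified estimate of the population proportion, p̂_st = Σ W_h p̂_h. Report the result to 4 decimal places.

N = 3000; stratum weights W_h = N_h/N.
p̂_st = Σ W_h p̂_h = (180·0.156 + 720·0.517 + 300·0.647 + 1140·0.703 + 660·0.319)/3000 = 0.53546

p̂_st ≈ 0.5355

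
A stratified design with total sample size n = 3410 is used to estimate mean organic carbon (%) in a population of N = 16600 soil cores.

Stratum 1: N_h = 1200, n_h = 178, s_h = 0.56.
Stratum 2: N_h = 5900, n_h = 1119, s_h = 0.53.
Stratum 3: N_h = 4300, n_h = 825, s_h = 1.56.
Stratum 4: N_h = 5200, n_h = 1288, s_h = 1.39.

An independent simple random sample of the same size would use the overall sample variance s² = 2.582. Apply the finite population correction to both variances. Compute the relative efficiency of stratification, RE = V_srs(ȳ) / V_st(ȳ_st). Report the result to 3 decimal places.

V̂(ȳ_st) = Σ W_h² (1 − n_h/N_h) s_h²/n_h, with W_h = N_h/N and N = 16600:
  stratum 1: (1200/16600)²·(1 − 178/1200)·0.56²/178 = 7.84101e-06
  stratum 2: (5900/16600)²·(1 − 1119/5900)·0.53²/1119 = 2.56966e-05
  stratum 3: (4300/16600)²·(1 − 825/4300)·1.56²/825 = 0.000159957
  stratum 4: (5200/16600)²·(1 − 1288/5200)·1.39²/1288 = 0.000110739
V_st = 0.000304233
V_srs = (1 − 3410/16600)·2.582/3410 = 0.000601643
Relative efficiency = V_srs / V_st = 0.000601643/0.000304233 = 1.9776

RE ≈ 1.978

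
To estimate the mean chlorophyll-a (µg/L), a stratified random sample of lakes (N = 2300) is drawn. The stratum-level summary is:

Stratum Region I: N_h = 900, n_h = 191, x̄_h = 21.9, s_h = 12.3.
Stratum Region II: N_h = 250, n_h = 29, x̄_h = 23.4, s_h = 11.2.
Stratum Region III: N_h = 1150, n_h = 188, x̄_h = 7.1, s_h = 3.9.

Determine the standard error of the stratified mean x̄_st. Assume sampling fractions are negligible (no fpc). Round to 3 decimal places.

SE(x̄_st) ≈ 0.439

V̂(x̄_st) = Σ W_h² s_h²/n_h, with W_h = N_h/N and N = 2300:
  stratum Region I: (900/2300)²·12.3²/191 = 0.121285
  stratum Region II: (250/2300)²·11.2²/29 = 0.0511049
  stratum Region III: (1150/2300)²·3.9²/188 = 0.0202261
V̂(x̄_st) = 0.192616
SE(x̄_st) = √0.192616 = 0.43888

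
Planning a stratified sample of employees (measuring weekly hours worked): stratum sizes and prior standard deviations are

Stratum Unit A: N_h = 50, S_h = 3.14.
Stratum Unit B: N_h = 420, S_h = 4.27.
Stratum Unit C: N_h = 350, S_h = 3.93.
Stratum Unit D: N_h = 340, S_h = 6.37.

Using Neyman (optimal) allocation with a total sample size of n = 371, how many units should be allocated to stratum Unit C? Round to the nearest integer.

Neyman allocation: n_h = n · N_h S_h / Σ N_i S_i, with n = 371.
  stratum Unit A: N_h·S_h = 50·3.14 = 157.00
  stratum Unit B: N_h·S_h = 420·4.27 = 1793.40
  stratum Unit C: N_h·S_h = 350·3.93 = 1375.50
  stratum Unit D: N_h·S_h = 340·6.37 = 2165.80
Σ N_h S_h = 5491.70
n for stratum Unit C = 371·1375.50/5491.70 = 92.924 → 93

93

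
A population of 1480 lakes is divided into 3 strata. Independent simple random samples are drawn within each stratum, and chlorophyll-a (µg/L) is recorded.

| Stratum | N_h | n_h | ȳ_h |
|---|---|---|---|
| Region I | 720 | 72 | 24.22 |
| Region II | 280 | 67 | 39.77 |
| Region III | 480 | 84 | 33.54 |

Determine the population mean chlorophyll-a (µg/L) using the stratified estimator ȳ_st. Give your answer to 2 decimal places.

ȳ_st ≈ 30.18

N = Σ N_h = 1480. Stratum weights W_h = N_h/N.
ȳ_st = (720·24.22 + 280·39.77 + 480·33.54) / 1480 = 30.1846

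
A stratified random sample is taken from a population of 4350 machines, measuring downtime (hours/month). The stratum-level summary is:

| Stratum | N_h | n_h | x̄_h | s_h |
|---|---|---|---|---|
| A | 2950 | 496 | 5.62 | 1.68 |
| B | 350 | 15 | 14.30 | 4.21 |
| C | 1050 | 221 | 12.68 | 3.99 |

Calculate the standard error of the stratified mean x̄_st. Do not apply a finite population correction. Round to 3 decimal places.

SE(x̄_st) ≈ 0.120

V̂(x̄_st) = Σ W_h² s_h²/n_h, with W_h = N_h/N and N = 4350:
  stratum A: (2950/4350)²·1.68²/496 = 0.00261699
  stratum B: (350/4350)²·4.21²/15 = 0.00764946
  stratum C: (1050/4350)²·3.99²/221 = 0.00419714
V̂(x̄_st) = 0.0144636
SE(x̄_st) = √0.0144636 = 0.120265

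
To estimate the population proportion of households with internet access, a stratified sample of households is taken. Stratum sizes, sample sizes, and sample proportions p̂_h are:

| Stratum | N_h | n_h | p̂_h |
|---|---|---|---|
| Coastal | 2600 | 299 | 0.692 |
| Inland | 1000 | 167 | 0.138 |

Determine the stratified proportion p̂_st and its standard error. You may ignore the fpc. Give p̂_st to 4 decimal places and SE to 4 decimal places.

N = 3600; stratum weights W_h = N_h/N.
p̂_st = Σ W_h p̂_h = (2600·0.692 + 1000·0.138)/3600 = 0.53811
V̂(p̂_st) = Σ W_h² p̂_h(1−p̂_h)/(n_h−1):
  stratum Coastal: (2600/3600)²·0.692·0.308/298 = 0.000373063
  stratum Inland: (1000/3600)²·0.138·0.862/166 = 5.52934e-05
V̂(p̂_st) = 0.000428356; SE = √V̂ = 0.0206968

p̂_st ≈ 0.5381, SE ≈ 0.0207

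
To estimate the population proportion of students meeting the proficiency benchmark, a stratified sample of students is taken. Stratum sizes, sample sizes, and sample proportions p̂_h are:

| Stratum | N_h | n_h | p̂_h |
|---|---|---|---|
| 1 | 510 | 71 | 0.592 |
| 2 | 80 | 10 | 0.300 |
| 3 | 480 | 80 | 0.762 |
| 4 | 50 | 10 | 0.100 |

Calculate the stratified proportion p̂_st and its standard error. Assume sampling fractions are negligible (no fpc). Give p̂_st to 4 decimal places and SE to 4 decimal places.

p̂_st ≈ 0.6220, SE ≈ 0.0357

N = 1120; stratum weights W_h = N_h/N.
p̂_st = Σ W_h p̂_h = (510·0.592 + 80·0.300 + 480·0.762 + 50·0.100)/1120 = 0.62204
V̂(p̂_st) = Σ W_h² p̂_h(1−p̂_h)/(n_h−1):
  stratum 1: (510/1120)²·0.592·0.408/70 = 0.000715465
  stratum 2: (80/1120)²·0.300·0.700/9 = 0.000119048
  stratum 3: (480/1120)²·0.762·0.238/79 = 0.000421649
  stratum 4: (50/1120)²·0.100·0.900/9 = 1.99298e-05
V̂(p̂_st) = 0.00127609; SE = √V̂ = 0.0357224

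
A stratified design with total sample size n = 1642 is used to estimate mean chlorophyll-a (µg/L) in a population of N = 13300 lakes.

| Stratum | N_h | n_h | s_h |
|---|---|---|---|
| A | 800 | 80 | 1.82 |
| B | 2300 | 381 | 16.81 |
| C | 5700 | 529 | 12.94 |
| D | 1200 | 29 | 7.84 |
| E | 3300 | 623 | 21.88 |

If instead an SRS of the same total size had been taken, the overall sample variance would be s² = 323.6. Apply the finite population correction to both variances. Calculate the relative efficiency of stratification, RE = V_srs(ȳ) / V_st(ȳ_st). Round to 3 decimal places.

RE ≈ 1.365

V̂(ȳ_st) = Σ W_h² (1 − n_h/N_h) s_h²/n_h, with W_h = N_h/N and N = 13300:
  stratum A: (800/13300)²·(1 − 80/800)·1.82²/80 = 0.000134825
  stratum B: (2300/13300)²·(1 − 381/2300)·16.81²/381 = 0.0185059
  stratum C: (5700/13300)²·(1 − 529/5700)·12.94²/529 = 0.0527423
  stratum D: (1200/13300)²·(1 − 29/1200)·7.84²/29 = 0.0168372
  stratum E: (3300/13300)²·(1 − 623/3300)·21.88²/623 = 0.0383765
V_st = 0.126597
V_srs = (1 − 1642/13300)·323.6/1642 = 0.172746
Relative efficiency = V_srs / V_st = 0.172746/0.126597 = 1.3645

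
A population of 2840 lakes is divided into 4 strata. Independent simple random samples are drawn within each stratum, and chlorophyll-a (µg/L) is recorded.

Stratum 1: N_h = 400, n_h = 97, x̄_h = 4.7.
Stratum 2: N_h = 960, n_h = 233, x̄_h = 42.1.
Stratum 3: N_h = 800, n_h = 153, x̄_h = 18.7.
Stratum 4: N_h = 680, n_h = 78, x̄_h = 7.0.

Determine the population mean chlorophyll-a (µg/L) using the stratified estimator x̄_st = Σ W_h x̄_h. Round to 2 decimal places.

N = Σ N_h = 2840. Stratum weights W_h = N_h/N.
x̄_st = (400·4.7 + 960·42.1 + 800·18.7 + 680·7.0) / 2840 = 21.8366

x̄_st ≈ 21.84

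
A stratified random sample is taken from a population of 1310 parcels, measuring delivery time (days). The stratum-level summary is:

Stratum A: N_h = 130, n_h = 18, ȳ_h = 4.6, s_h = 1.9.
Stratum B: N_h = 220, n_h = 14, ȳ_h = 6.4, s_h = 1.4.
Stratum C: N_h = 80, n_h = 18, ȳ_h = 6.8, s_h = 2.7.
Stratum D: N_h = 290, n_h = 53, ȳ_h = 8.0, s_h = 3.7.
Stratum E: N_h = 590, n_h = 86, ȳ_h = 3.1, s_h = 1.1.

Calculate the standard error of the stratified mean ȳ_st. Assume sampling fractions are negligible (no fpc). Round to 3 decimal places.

V̂(ȳ_st) = Σ W_h² s_h²/n_h, with W_h = N_h/N and N = 1310:
  stratum A: (130/1310)²·1.9²/18 = 0.00197505
  stratum B: (220/1310)²·1.4²/14 = 0.00394849
  stratum C: (80/1310)²·2.7²/18 = 0.0015104
  stratum D: (290/1310)²·3.7²/53 = 0.0126585
  stratum E: (590/1310)²·1.1²/86 = 0.00285396
V̂(ȳ_st) = 0.0229464
SE(ȳ_st) = √0.0229464 = 0.151481

SE(ȳ_st) ≈ 0.151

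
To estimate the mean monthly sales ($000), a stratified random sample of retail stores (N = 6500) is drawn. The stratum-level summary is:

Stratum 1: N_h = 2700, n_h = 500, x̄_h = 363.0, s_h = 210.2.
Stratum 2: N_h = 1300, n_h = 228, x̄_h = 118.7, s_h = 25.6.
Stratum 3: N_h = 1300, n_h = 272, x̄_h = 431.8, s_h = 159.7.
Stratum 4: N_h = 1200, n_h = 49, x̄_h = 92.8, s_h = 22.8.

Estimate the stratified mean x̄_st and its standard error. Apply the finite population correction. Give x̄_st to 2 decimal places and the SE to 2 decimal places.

x̄_st = Σ W_h x̄_h = (2700·363.0 + 1300·118.7 + 1300·431.8 + 1200·92.8)/6500 = 278.01692
V̂(x̄_st) = Σ W_h² (1 − n_h/N_h) s_h²/n_h, with W_h = N_h/N and N = 6500:
  stratum 1: (2700/6500)²·(1 − 500/2700)·210.2²/500 = 12.4238
  stratum 2: (1300/6500)²·(1 − 228/1300)·25.6²/228 = 0.0948105
  stratum 3: (1300/6500)²·(1 − 272/1300)·159.7²/272 = 2.96586
  stratum 4: (1200/6500)²·(1 − 49/1200)·22.8²/49 = 0.346819
V̂(x̄_st) = 15.8313
SE(x̄_st) = √15.8313 = 3.97886

x̄_st ≈ 278.02, SE ≈ 3.98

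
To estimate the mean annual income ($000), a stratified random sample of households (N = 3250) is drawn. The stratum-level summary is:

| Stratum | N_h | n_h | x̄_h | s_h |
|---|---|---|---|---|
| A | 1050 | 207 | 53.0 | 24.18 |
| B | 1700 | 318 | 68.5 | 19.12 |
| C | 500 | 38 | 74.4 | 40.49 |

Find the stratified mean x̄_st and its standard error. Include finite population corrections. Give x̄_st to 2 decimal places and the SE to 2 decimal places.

x̄_st = Σ W_h x̄_h = (1050·53.0 + 1700·68.5 + 500·74.4)/3250 = 64.40000
V̂(x̄_st) = Σ W_h² (1 − n_h/N_h) s_h²/n_h, with W_h = N_h/N and N = 3250:
  stratum A: (1050/3250)²·(1 − 207/1050)·24.18²/207 = 0.236697
  stratum B: (1700/3250)²·(1 − 318/1700)·19.12²/318 = 0.255705
  stratum C: (500/3250)²·(1 − 38/500)·40.49²/38 = 0.943533
V̂(x̄_st) = 1.43593
SE(x̄_st) = √1.43593 = 1.19831

x̄_st ≈ 64.40, SE ≈ 1.20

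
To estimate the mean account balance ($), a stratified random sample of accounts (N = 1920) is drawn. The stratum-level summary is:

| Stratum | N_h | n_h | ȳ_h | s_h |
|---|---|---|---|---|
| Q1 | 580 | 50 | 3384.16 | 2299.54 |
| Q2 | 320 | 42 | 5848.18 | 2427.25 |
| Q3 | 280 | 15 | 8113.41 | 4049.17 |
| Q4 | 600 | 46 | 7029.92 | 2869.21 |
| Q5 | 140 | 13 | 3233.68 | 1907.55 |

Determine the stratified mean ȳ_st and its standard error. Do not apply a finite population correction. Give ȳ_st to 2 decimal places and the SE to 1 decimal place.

ȳ_st ≈ 5612.84, SE ≈ 236.1

ȳ_st = Σ W_h ȳ_h = (580·3384.16 + 320·5848.18 + 280·8113.41 + 600·7029.92 + 140·3233.68)/1920 = 5612.83979
V̂(ȳ_st) = Σ W_h² s_h²/n_h, with W_h = N_h/N and N = 1920:
  stratum Q1: (580/1920)²·2299.54²/50 = 9650.85
  stratum Q2: (320/1920)²·2427.25²/42 = 3896.52
  stratum Q3: (280/1920)²·4049.17²/15 = 23246.3
  stratum Q4: (600/1920)²·2869.21²/46 = 17477
  stratum Q5: (140/1920)²·1907.55²/13 = 1488.2
V̂(ȳ_st) = 55758.9
SE(ȳ_st) = √55758.9 = 236.133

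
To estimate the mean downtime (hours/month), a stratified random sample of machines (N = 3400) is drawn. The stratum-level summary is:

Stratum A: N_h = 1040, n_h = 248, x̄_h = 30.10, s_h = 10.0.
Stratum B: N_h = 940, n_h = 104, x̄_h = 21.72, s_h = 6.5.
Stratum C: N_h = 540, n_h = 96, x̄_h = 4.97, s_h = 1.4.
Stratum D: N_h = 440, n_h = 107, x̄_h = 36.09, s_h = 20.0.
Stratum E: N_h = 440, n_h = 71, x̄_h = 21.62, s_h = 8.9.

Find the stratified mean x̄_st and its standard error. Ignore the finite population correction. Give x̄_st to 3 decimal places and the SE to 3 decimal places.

x̄_st = Σ W_h x̄_h = (1040·30.10 + 940·21.72 + 540·4.97 + 440·36.09 + 440·21.62)/3400 = 23.46971
V̂(x̄_st) = Σ W_h² s_h²/n_h, with W_h = N_h/N and N = 3400:
  stratum A: (1040/3400)²·10.0²/248 = 0.0377274
  stratum B: (940/3400)²·6.5²/104 = 0.0310521
  stratum C: (540/3400)²·1.4²/96 = 0.000515009
  stratum D: (440/3400)²·20.0²/107 = 0.0626071
  stratum E: (440/3400)²·8.9²/71 = 0.018684
V̂(x̄_st) = 0.150586
SE(x̄_st) = √0.150586 = 0.388054

x̄_st ≈ 23.470, SE ≈ 0.388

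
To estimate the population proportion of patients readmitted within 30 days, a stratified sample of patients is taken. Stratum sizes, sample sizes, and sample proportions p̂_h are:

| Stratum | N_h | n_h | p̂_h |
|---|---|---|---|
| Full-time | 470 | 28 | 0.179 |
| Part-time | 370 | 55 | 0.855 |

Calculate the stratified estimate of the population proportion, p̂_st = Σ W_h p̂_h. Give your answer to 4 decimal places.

p̂_st ≈ 0.4768

N = 840; stratum weights W_h = N_h/N.
p̂_st = Σ W_h p̂_h = (470·0.179 + 370·0.855)/840 = 0.47676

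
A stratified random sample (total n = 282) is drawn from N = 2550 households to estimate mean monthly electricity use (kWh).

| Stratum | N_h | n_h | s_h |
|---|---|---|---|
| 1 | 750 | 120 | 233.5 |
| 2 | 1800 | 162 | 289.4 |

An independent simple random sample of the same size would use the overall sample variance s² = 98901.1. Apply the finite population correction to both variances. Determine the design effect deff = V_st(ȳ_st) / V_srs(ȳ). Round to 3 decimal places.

V̂(ȳ_st) = Σ W_h² (1 − n_h/N_h) s_h²/n_h, with W_h = N_h/N and N = 2550:
  stratum 1: (750/2550)²·(1 − 120/750)·233.5²/120 = 33.0152
  stratum 2: (1800/2550)²·(1 − 162/1800)·289.4²/162 = 234.416
V_st = 267.432
V_srs = (1 − 282/2550)·98901.1/282 = 311.928
deff = V_st / V_srs = 267.432/311.928 = 0.8573

deff ≈ 0.857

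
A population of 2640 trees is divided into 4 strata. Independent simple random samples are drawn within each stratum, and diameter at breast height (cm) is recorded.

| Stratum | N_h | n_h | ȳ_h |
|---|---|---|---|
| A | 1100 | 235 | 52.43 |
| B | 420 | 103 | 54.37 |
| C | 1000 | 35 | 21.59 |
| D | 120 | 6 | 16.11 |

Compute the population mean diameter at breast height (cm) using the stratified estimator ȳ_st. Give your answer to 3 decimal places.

ȳ_st ≈ 39.406

N = Σ N_h = 2640. Stratum weights W_h = N_h/N.
ȳ_st = (1100·52.43 + 420·54.37 + 1000·21.59 + 120·16.11) / 2640 = 39.40591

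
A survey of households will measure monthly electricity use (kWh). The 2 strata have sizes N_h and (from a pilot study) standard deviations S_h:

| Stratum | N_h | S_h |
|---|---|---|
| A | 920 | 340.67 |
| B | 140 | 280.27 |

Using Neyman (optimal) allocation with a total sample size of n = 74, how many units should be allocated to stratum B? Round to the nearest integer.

8

Neyman allocation: n_h = n · N_h S_h / Σ N_i S_i, with n = 74.
  stratum A: N_h·S_h = 920·340.67 = 313416.40
  stratum B: N_h·S_h = 140·280.27 = 39237.80
Σ N_h S_h = 352654.20
n for stratum B = 74·39237.80/352654.20 = 8.234 → 8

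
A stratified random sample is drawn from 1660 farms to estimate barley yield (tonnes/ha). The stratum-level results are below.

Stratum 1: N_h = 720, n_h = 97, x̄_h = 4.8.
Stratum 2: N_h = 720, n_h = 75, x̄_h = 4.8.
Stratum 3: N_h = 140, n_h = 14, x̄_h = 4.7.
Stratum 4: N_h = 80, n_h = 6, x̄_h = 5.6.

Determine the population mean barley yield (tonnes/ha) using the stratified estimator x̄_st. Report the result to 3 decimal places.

x̄_st ≈ 4.830

N = Σ N_h = 1660. Stratum weights W_h = N_h/N.
x̄_st = (720·4.8 + 720·4.8 + 140·4.7 + 80·5.6) / 1660 = 4.83012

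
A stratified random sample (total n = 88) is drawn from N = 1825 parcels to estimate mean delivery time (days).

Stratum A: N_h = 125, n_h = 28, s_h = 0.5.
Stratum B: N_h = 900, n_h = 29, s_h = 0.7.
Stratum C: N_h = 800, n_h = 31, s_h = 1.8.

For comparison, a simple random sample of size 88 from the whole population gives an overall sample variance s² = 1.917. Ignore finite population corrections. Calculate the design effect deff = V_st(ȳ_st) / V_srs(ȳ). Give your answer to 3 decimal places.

deff ≈ 1.112

V̂(ȳ_st) = Σ W_h² s_h²/n_h, with W_h = N_h/N and N = 1825:
  stratum A: (125/1825)²·0.5²/28 = 4.18867e-05
  stratum B: (900/1825)²·0.7²/29 = 0.0041092
  stratum C: (800/1825)²·1.8²/31 = 0.0200834
V_st = 0.0242345
V_srs = s²/n = 1.917/88 = 0.0217841
deff = V_st / V_srs = 0.0242345/0.0217841 = 1.1125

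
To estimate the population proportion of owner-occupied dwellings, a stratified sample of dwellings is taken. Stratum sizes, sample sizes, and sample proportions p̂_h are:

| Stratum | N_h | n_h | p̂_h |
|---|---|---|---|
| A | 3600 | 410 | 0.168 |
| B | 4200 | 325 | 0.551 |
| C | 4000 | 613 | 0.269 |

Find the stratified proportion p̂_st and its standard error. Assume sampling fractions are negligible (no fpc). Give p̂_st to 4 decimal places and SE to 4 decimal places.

N = 11800; stratum weights W_h = N_h/N.
p̂_st = Σ W_h p̂_h = (3600·0.168 + 4200·0.551 + 4000·0.269)/11800 = 0.33856
V̂(p̂_st) = Σ W_h² p̂_h(1−p̂_h)/(n_h−1):
  stratum A: (3600/11800)²·0.168·0.832/409 = 3.1809e-05
  stratum B: (4200/11800)²·0.551·0.449/324 = 9.67359e-05
  stratum C: (4000/11800)²·0.269·0.731/612 = 3.69211e-05
V̂(p̂_st) = 0.000165466; SE = √V̂ = 0.0128634

p̂_st ≈ 0.3386, SE ≈ 0.0129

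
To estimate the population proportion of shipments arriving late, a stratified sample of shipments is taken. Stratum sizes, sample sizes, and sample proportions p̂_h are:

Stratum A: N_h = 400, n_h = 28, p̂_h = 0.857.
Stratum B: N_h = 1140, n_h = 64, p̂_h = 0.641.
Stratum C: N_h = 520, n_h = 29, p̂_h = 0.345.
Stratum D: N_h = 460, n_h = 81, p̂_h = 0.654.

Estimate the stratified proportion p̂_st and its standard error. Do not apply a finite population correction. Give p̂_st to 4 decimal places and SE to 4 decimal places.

N = 2520; stratum weights W_h = N_h/N.
p̂_st = Σ W_h p̂_h = (400·0.857 + 1140·0.641 + 520·0.345 + 460·0.654)/2520 = 0.61658
V̂(p̂_st) = Σ W_h² p̂_h(1−p̂_h)/(n_h−1):
  stratum A: (400/2520)²·0.857·0.143/27 = 0.000114359
  stratum B: (1140/2520)²·0.641·0.359/63 = 0.000747516
  stratum C: (520/2520)²·0.345·0.655/28 = 0.000343643
  stratum D: (460/2520)²·0.654·0.346/80 = 9.42494e-05
V̂(p̂_st) = 0.00129977; SE = √V̂ = 0.0360523

p̂_st ≈ 0.6166, SE ≈ 0.0361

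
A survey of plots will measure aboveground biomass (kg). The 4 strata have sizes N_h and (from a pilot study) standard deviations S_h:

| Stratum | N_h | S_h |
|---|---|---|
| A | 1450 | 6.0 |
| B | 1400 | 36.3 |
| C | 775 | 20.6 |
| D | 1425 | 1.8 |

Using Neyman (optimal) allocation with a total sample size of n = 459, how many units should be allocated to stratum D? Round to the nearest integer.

15

Neyman allocation: n_h = n · N_h S_h / Σ N_i S_i, with n = 459.
  stratum A: N_h·S_h = 1450·6.0 = 8700.00
  stratum B: N_h·S_h = 1400·36.3 = 50820.00
  stratum C: N_h·S_h = 775·20.6 = 15965.00
  stratum D: N_h·S_h = 1425·1.8 = 2565.00
Σ N_h S_h = 78050.00
n for stratum D = 459·2565.00/78050.00 = 15.084 → 15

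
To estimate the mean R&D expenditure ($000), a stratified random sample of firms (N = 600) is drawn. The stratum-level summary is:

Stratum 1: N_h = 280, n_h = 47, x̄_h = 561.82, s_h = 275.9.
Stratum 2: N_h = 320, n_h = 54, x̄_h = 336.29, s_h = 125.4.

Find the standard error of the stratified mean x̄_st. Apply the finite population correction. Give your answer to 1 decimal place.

V̂(x̄_st) = Σ W_h² (1 − n_h/N_h) s_h²/n_h, with W_h = N_h/N and N = 600:
  stratum 1: (280/600)²·(1 − 47/280)·275.9²/47 = 293.506
  stratum 2: (320/600)²·(1 − 54/320)·125.4²/54 = 68.8542
V̂(x̄_st) = 362.36
SE(x̄_st) = √362.36 = 19.0358

SE(x̄_st) ≈ 19.0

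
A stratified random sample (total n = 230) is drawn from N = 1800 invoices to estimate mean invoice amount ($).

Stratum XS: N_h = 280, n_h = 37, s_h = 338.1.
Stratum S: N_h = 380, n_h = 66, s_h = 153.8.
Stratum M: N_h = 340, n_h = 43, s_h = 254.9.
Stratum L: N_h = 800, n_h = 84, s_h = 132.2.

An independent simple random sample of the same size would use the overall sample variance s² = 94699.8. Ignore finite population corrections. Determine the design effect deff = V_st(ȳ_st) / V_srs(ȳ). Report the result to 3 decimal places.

deff ≈ 0.451

V̂(ȳ_st) = Σ W_h² s_h²/n_h, with W_h = N_h/N and N = 1800:
  stratum XS: (280/1800)²·338.1²/37 = 74.7583
  stratum S: (380/1800)²·153.8²/66 = 15.9732
  stratum M: (340/1800)²·254.9²/43 = 53.9118
  stratum L: (800/1800)²·132.2²/84 = 41.0978
V_st = 185.741
V_srs = s²/n = 94699.8/230 = 411.738
deff = V_st / V_srs = 185.741/411.738 = 0.4511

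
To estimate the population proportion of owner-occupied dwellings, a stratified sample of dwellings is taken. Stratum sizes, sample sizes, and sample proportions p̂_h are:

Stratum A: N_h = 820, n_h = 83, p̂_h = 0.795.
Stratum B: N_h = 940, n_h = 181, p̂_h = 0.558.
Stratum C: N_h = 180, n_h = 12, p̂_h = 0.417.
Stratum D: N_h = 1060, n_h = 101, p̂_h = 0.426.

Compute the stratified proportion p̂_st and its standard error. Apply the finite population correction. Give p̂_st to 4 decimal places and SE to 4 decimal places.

N = 3000; stratum weights W_h = N_h/N.
p̂_st = Σ W_h p̂_h = (820·0.795 + 940·0.558 + 180·0.417 + 1060·0.426)/3000 = 0.56768
V̂(p̂_st) = Σ W_h² (1 − n_h/N_h) p̂_h(1−p̂_h)/(n_h−1):
  stratum A: (820/3000)²·(1 − 83/820)·0.795·0.205/82 = 0.000133458
  stratum B: (940/3000)²·(1 − 181/940)·0.558·0.442/180 = 0.00010862
  stratum C: (180/3000)²·(1 − 12/180)·0.417·0.583/11 = 7.42594e-05
  stratum D: (1060/3000)²·(1 − 101/1060)·0.426·0.574/100 = 0.000276187
V̂(p̂_st) = 0.000592525; SE = √V̂ = 0.0243418

p̂_st ≈ 0.5677, SE ≈ 0.0243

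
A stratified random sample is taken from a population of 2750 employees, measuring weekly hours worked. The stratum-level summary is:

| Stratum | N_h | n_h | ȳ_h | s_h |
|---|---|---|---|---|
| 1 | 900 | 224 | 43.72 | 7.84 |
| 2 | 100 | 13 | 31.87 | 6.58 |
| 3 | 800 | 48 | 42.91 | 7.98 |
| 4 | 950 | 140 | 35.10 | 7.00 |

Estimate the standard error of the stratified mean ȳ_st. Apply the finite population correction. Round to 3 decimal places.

SE(ȳ_st) ≈ 0.409

V̂(ȳ_st) = Σ W_h² (1 − n_h/N_h) s_h²/n_h, with W_h = N_h/N and N = 2750:
  stratum 1: (900/2750)²·(1 − 224/900)·7.84²/224 = 0.0220754
  stratum 2: (100/2750)²·(1 − 13/100)·6.58²/13 = 0.00383144
  stratum 3: (800/2750)²·(1 − 48/800)·7.98²/48 = 0.105538
  stratum 4: (950/2750)²·(1 − 140/950)·7.00²/140 = 0.0356132
V̂(ȳ_st) = 0.167058
SE(ȳ_st) = √0.167058 = 0.408727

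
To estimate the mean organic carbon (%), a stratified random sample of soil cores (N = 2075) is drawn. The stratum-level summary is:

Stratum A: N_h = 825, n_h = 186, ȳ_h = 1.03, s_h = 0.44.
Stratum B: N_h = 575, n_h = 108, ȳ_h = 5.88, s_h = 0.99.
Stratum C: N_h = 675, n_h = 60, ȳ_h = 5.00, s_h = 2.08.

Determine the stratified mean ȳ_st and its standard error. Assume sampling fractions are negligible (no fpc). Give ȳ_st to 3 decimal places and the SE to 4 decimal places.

ȳ_st ≈ 3.665, SE ≈ 0.0922

ȳ_st = Σ W_h ȳ_h = (825·1.03 + 575·5.88 + 675·5.00)/2075 = 3.66542
V̂(ȳ_st) = Σ W_h² s_h²/n_h, with W_h = N_h/N and N = 2075:
  stratum A: (825/2075)²·0.44²/186 = 0.000164537
  stratum B: (575/2075)²·0.99²/108 = 0.000696861
  stratum C: (675/2075)²·2.08²/60 = 0.00763039
V̂(ȳ_st) = 0.00849179
SE(ȳ_st) = √0.00849179 = 0.0921509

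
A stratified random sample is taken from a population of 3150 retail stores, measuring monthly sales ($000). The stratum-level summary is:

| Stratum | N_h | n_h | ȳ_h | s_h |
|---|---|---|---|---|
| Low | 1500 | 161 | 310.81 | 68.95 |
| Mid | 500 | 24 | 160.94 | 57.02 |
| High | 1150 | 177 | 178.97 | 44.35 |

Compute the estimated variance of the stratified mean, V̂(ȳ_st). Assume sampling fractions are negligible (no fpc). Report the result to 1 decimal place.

V̂(ȳ_st) = Σ W_h² s_h²/n_h, with W_h = N_h/N and N = 3150:
  stratum Low: (1500/3150)²·68.95²/161 = 6.69582
  stratum Mid: (500/3150)²·57.02²/24 = 3.4132
  stratum High: (1150/3150)²·44.35²/177 = 1.48111
V̂(ȳ_st) = 11.5901

V̂(ȳ_st) ≈ 11.6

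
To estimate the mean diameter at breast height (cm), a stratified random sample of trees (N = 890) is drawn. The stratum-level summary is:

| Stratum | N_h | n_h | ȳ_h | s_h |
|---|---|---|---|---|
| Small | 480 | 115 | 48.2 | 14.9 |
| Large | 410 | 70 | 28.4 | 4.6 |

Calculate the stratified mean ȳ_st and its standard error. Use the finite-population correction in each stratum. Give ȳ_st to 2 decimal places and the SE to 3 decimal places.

ȳ_st ≈ 39.08, SE ≈ 0.693

ȳ_st = Σ W_h ȳ_h = (480·48.2 + 410·28.4)/890 = 39.07865
V̂(ȳ_st) = Σ W_h² (1 − n_h/N_h) s_h²/n_h, with W_h = N_h/N and N = 890:
  stratum Small: (480/890)²·(1 − 115/480)·14.9²/115 = 0.427001
  stratum Large: (410/890)²·(1 − 70/410)·4.6²/70 = 0.0531986
V̂(ȳ_st) = 0.4802
SE(ȳ_st) = √0.4802 = 0.692964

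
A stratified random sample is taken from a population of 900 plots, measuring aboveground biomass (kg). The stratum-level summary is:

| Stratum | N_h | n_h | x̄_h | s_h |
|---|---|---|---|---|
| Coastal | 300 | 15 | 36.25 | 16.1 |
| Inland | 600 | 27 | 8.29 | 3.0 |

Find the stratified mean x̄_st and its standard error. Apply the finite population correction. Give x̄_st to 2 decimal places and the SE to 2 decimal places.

x̄_st = Σ W_h x̄_h = (300·36.25 + 600·8.29)/900 = 17.61000
V̂(x̄_st) = Σ W_h² (1 − n_h/N_h) s_h²/n_h, with W_h = N_h/N and N = 900:
  stratum Coastal: (300/900)²·(1 − 15/300)·16.1²/15 = 1.82407
  stratum Inland: (600/900)²·(1 − 27/600)·3.0²/27 = 0.141481
V̂(x̄_st) = 1.96555
SE(x̄_st) = √1.96555 = 1.40198

x̄_st ≈ 17.61, SE ≈ 1.40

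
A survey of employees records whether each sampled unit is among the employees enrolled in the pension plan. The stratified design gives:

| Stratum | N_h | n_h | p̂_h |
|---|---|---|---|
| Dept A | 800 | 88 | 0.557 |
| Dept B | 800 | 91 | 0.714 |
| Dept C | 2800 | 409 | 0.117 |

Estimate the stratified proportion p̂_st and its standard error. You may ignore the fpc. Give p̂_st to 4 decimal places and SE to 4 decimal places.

p̂_st ≈ 0.3055, SE ≈ 0.0165

N = 4400; stratum weights W_h = N_h/N.
p̂_st = Σ W_h p̂_h = (800·0.557 + 800·0.714 + 2800·0.117)/4400 = 0.30555
V̂(p̂_st) = Σ W_h² p̂_h(1−p̂_h)/(n_h−1):
  stratum Dept A: (800/4400)²·0.557·0.443/87 = 9.37593e-05
  stratum Dept B: (800/4400)²·0.714·0.286/90 = 7.50061e-05
  stratum Dept C: (2800/4400)²·0.117·0.883/408 = 0.000102541
V̂(p̂_st) = 0.000271306; SE = √V̂ = 0.0164714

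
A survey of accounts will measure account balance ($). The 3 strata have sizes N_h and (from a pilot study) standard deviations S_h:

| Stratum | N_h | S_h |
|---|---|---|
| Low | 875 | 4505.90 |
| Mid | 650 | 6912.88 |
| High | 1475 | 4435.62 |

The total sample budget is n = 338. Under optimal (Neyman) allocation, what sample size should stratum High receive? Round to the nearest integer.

148

Neyman allocation: n_h = n · N_h S_h / Σ N_i S_i, with n = 338.
  stratum Low: N_h·S_h = 875·4505.90 = 3942662.50
  stratum Mid: N_h·S_h = 650·6912.88 = 4493372.00
  stratum High: N_h·S_h = 1475·4435.62 = 6542539.50
Σ N_h S_h = 14978574.00
n for stratum High = 338·6542539.50/14978574.00 = 147.636 → 148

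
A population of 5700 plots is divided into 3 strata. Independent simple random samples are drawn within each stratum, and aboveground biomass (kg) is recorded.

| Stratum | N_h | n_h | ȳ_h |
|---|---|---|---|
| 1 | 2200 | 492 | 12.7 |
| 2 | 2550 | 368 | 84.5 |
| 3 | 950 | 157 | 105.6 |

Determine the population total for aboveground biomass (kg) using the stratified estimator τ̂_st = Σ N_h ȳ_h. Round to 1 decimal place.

τ̂_st = Σ N_h ȳ_h = 2200·12.7 + 2550·84.5 + 950·105.6 = 343735.0

τ̂_st ≈ 343735.0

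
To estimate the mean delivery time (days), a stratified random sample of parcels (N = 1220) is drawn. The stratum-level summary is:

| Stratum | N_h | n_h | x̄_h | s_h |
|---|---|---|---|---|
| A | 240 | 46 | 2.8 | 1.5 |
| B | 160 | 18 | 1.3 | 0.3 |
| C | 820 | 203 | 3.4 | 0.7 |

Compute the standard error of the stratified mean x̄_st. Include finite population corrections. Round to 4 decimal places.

V̂(x̄_st) = Σ W_h² (1 − n_h/N_h) s_h²/n_h, with W_h = N_h/N and N = 1220:
  stratum A: (240/1220)²·(1 − 46/240)·1.5²/46 = 0.00153009
  stratum B: (160/1220)²·(1 − 18/160)·0.3²/18 = 7.63236e-05
  stratum C: (820/1220)²·(1 − 203/820)·0.7²/203 = 0.000820502
V̂(x̄_st) = 0.00242692
SE(x̄_st) = √0.00242692 = 0.0492638

SE(x̄_st) ≈ 0.0493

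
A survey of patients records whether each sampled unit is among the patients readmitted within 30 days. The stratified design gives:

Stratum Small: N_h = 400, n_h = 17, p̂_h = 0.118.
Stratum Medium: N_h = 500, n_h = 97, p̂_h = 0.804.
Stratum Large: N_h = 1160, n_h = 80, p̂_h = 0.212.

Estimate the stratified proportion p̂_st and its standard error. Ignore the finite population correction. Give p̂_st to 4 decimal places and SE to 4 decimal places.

p̂_st ≈ 0.3374, SE ≈ 0.0318

N = 2060; stratum weights W_h = N_h/N.
p̂_st = Σ W_h p̂_h = (400·0.118 + 500·0.804 + 1160·0.212)/2060 = 0.33744
V̂(p̂_st) = Σ W_h² p̂_h(1−p̂_h)/(n_h−1):
  stratum Small: (400/2060)²·0.118·0.882/16 = 0.000245254
  stratum Medium: (500/2060)²·0.804·0.196/96 = 9.67044e-05
  stratum Large: (1160/2060)²·0.212·0.788/79 = 0.000670527
V̂(p̂_st) = 0.00101249; SE = √V̂ = 0.0318196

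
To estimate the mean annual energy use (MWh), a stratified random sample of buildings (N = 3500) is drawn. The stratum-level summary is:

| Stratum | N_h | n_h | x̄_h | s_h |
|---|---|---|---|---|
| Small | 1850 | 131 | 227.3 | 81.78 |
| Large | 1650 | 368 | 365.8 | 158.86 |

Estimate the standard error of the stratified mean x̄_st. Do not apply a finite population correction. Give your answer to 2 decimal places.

V̂(x̄_st) = Σ W_h² s_h²/n_h, with W_h = N_h/N and N = 3500:
  stratum Small: (1850/3500)²·81.78²/131 = 14.2636
  stratum Large: (1650/3500)²·158.86²/368 = 15.241
V̂(x̄_st) = 29.5046
SE(x̄_st) = √29.5046 = 5.43182

SE(x̄_st) ≈ 5.43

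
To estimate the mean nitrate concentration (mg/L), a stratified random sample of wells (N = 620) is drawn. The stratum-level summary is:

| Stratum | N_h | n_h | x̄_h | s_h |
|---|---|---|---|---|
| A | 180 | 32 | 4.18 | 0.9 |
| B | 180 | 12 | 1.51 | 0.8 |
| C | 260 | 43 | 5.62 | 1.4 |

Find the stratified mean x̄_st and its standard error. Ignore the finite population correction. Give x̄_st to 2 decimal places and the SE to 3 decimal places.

x̄_st ≈ 4.01, SE ≈ 0.121

x̄_st = Σ W_h x̄_h = (180·4.18 + 180·1.51 + 260·5.62)/620 = 4.00871
V̂(x̄_st) = Σ W_h² s_h²/n_h, with W_h = N_h/N and N = 620:
  stratum A: (180/620)²·0.9²/32 = 0.00213352
  stratum B: (180/620)²·0.8²/12 = 0.00449532
  stratum C: (260/620)²·1.4²/43 = 0.00801587
V̂(x̄_st) = 0.0146447
SE(x̄_st) = √0.0146447 = 0.121015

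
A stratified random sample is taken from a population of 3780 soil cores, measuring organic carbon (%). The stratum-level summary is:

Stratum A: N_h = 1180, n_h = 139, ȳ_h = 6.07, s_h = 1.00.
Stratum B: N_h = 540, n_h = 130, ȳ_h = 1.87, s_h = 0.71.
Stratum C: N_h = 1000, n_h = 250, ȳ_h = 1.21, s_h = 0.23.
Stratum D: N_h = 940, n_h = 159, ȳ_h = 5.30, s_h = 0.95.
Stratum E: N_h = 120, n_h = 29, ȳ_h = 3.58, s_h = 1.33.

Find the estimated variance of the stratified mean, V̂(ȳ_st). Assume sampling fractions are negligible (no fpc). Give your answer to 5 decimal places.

V̂(ȳ_st) = Σ W_h² s_h²/n_h, with W_h = N_h/N and N = 3780:
  stratum A: (1180/3780)²·1.00²/139 = 0.000701077
  stratum B: (540/3780)²·0.71²/130 = 7.91366e-05
  stratum C: (1000/3780)²·0.23²/250 = 1.48092e-05
  stratum D: (940/3780)²·0.95²/159 = 0.000351012
  stratum E: (120/3780)²·1.33²/29 = 6.1473e-05
V̂(ȳ_st) = 0.00120751

V̂(ȳ_st) ≈ 0.00121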